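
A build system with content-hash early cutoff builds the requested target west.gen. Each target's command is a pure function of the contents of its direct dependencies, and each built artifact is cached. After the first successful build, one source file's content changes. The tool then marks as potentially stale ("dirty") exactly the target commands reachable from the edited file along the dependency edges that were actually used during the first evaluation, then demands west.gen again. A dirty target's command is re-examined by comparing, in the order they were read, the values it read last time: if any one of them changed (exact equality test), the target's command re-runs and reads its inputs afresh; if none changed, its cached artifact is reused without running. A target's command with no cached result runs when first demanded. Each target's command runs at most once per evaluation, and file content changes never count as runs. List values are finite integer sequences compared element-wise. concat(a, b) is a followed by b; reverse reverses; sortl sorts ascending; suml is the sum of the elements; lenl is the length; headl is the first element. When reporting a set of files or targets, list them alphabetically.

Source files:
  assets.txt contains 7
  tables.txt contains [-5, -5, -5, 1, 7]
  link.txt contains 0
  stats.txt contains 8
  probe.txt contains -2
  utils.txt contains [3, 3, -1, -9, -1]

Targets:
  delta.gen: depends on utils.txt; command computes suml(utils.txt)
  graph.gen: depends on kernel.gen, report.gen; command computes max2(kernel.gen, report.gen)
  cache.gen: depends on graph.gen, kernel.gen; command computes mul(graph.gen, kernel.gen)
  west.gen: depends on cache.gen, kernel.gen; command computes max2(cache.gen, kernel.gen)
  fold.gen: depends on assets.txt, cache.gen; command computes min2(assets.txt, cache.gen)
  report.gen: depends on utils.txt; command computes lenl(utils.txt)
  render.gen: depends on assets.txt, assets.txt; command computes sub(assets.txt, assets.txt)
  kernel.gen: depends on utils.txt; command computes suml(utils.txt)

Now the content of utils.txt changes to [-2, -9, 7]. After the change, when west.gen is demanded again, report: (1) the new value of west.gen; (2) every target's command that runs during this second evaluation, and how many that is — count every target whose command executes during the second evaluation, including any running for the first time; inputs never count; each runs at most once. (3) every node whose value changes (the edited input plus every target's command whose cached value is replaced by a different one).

First evaluation (everything demanded from the output):
  kernel.gen = suml([3, 3, -1, -9, -1]) = -5
  report.gen = lenl([3, 3, -1, -9, -1]) = 5
  graph.gen = max2(-5, 5) = 5
  cache.gen = mul(5, -5) = -25
  west.gen = max2(-25, -5) = -5

Propagation after the edit:
  kernel.gen: runs — utils.txt [3, 3, -1, -9, -1]->[-2, -9, 7]; result -4.
  report.gen: runs — utils.txt [3, 3, -1, -9, -1]->[-2, -9, 7]; result 3.
  graph.gen: runs — kernel.gen -5->-4; report.gen 5->3; result 3.
  cache.gen: runs — graph.gen 5->3; kernel.gen -5->-4; result -12.
  west.gen: runs — cache.gen -25->-12; kernel.gen -5->-4; result -4.

New value of west.gen: -4.
Target commands that run: cache.gen, graph.gen, kernel.gen, report.gen, west.gen — 5 in total.
Values that change: cache.gen, graph.gen, kernel.gen, report.gen, utils.txt, west.gen.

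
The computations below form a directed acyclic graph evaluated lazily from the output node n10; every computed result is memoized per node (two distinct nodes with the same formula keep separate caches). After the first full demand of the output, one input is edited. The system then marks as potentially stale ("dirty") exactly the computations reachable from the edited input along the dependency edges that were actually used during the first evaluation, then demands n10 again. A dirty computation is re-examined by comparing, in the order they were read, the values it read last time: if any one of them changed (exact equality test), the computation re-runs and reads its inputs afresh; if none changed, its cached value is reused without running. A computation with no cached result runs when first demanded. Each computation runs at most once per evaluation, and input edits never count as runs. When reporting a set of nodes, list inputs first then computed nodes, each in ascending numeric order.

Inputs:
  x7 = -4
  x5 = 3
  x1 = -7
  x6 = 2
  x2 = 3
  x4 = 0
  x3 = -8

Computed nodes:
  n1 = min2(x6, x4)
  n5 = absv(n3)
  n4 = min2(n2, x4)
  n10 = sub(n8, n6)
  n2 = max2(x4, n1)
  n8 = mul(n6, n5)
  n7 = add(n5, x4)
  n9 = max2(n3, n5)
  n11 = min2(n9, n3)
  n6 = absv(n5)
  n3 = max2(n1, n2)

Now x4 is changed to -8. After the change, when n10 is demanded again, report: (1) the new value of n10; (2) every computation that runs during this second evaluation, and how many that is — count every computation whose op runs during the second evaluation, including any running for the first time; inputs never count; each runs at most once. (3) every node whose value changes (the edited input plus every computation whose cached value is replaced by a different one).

Demanding n10 again yields 56.
7 computations run: n1, n2, n3, n5, n6, n8, n10.
The nodes whose values change: x4, n1, n2, n3, n5, n6, n8, n10.

First demand of the output computes:
  n1 = min2(2, 0) = 0
  n2 = max2(0, 0) = 0
  n3 = max2(0, 0) = 0
  n5 = absv(0) = 0
  n6 = absv(0) = 0
  n8 = mul(0, 0) = 0
  n10 = sub(0, 0) = 0

After the edit, cleaning proceeds:
  n1: a read changed (x4 0->-8) — executes, giving -8.
  n2: a read changed (x4 0->-8; n1 0->-8) — executes, giving -8.
  n3: a read changed (n1 0->-8; n2 0->-8) — executes, giving -8.
  n5: a read changed (n3 0->-8) — executes, giving 8.
  n6: a read changed (n5 0->8) — executes, giving 8.
  n8: a read changed (n6 0->8; n5 0->8) — executes, giving 64.
  n10: a read changed (n8 0->64; n6 0->8) — executes, giving 56.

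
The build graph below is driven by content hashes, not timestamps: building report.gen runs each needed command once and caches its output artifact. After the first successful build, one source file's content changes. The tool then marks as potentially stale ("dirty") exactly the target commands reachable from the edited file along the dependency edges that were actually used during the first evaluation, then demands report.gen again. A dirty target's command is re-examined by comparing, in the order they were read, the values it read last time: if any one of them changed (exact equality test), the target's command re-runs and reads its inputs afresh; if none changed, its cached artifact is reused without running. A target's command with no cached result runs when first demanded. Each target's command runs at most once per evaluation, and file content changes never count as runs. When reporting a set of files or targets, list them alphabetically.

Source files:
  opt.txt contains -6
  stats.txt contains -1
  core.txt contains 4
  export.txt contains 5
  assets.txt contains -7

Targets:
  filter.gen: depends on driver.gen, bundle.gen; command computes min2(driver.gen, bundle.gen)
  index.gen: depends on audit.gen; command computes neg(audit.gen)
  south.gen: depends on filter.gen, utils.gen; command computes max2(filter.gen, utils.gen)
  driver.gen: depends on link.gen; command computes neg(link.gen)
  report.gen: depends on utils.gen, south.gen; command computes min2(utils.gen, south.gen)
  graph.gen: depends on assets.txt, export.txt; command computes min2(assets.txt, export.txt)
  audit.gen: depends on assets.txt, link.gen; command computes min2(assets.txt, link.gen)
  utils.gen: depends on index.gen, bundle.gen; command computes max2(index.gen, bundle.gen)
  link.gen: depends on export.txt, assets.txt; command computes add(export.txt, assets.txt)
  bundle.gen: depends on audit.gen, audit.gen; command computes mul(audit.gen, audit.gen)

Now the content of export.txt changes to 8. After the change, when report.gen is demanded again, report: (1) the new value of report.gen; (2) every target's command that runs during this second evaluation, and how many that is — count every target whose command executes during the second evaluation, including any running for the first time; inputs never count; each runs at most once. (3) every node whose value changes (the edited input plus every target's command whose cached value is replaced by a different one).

Initial pass — values computed on the first demand:
  link.gen = add(5, -7) = -2
  audit.gen = min2(-7, -2) = -7
  bundle.gen = mul(-7, -7) = 49
  driver.gen = neg(-2) = 2
  filter.gen = min2(2, 49) = 2
  index.gen = neg(-7) = 7
  utils.gen = max2(7, 49) = 49
  south.gen = max2(2, 49) = 49
  report.gen = min2(49, 49) = 49

Second demand — change propagation:
  link.gen: re-runs because export.txt 5->8; new result 1.
  audit.gen: re-runs because link.gen -2->1; new result -7 (unchanged).
  bundle.gen: re-examined; everything it read last time is the same (audit.gen unchanged, audit.gen unchanged) — cache 49 kept, no run.
  driver.gen: re-runs because link.gen -2->1; new result -1.
  filter.gen: re-runs because driver.gen 2->-1; new result -1.
  index.gen: re-examined; everything it read last time is the same (audit.gen unchanged) — cache 7 kept, no run.
  utils.gen: re-examined; everything it read last time is the same (index.gen unchanged, bundle.gen unchanged) — cache 49 kept, no run.
  south.gen: re-runs because filter.gen 2->-1; new result 49 (unchanged).
  report.gen: re-examined; everything it read last time is the same (utils.gen unchanged, south.gen unchanged) — cache 49 kept, no run.

The important point: at bundle.gen every value read last time is unchanged, so the dirty flag clears without a run.

report.gen now evaluates to 49.
Run set: audit.gen, driver.gen, filter.gen, link.gen, south.gen (5 run).
Changed values: driver.gen, export.txt, filter.gen, link.gen.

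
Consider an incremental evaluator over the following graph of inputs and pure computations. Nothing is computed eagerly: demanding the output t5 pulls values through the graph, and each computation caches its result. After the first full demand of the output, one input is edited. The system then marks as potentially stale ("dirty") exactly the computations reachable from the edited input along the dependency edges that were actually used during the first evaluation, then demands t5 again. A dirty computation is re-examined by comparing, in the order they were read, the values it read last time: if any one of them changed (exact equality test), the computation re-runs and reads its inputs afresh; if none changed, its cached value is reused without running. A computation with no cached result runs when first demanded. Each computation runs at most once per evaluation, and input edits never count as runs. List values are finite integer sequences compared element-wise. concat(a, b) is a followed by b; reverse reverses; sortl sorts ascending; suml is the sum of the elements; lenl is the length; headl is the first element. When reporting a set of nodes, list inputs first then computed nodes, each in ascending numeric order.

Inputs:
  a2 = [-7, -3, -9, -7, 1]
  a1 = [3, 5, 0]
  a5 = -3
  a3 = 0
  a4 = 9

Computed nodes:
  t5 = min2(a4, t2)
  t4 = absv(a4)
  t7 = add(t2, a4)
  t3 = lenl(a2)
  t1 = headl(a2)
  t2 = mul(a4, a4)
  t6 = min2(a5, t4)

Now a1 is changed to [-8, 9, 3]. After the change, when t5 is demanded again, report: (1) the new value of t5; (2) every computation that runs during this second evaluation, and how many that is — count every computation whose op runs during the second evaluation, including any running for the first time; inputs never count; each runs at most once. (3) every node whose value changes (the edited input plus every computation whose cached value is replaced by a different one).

Initial pass — values computed on the first demand:
  t2 = mul(9, 9) = 81
  t5 = min2(9, 81) = 9

Second demand — change propagation:
  no demanded computation ever read a1, so the edit dirties nothing and nothing runs.

The important point: nothing the output needs ever reads a1, so the edit is invisible to it.

t5 now evaluates to 9.
Run set: none (0 run).
Changed values: a1.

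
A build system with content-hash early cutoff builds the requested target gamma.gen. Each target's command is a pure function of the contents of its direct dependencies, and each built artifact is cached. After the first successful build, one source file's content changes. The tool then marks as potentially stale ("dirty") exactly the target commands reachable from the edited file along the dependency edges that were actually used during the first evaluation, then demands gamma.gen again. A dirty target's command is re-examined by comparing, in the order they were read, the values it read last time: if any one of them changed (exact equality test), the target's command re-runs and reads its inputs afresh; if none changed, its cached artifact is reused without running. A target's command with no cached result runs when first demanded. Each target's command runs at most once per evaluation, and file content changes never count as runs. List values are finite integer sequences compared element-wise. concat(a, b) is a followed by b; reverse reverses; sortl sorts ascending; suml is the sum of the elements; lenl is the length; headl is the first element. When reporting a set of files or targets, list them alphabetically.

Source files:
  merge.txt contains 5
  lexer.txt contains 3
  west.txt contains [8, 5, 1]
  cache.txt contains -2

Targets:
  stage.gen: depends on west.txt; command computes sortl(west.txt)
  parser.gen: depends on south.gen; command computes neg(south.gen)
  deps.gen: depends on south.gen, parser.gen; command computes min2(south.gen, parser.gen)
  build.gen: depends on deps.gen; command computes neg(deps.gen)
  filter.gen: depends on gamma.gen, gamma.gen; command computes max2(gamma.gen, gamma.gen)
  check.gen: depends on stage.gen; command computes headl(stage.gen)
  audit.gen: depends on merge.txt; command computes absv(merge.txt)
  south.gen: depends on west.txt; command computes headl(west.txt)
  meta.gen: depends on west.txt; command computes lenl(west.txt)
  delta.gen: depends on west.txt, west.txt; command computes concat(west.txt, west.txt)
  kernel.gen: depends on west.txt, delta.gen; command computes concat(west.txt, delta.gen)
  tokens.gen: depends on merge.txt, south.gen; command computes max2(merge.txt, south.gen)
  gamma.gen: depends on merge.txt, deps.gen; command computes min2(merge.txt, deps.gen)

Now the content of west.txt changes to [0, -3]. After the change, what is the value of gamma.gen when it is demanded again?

New value of gamma.gen: 0.

First evaluation (everything demanded from the output):
  south.gen = headl([8, 5, 1]) = 8
  parser.gen = neg(8) = -8
  deps.gen = min2(8, -8) = -8
  gamma.gen = min2(5, -8) = -8

Propagation after the edit:
  south.gen: runs — west.txt [8, 5, 1]->[0, -3]; result 0.
  parser.gen: runs — south.gen 8->0; result 0.
  deps.gen: runs — south.gen 8->0; parser.gen -8->0; result 0.
  gamma.gen: runs — deps.gen -8->0; result 0.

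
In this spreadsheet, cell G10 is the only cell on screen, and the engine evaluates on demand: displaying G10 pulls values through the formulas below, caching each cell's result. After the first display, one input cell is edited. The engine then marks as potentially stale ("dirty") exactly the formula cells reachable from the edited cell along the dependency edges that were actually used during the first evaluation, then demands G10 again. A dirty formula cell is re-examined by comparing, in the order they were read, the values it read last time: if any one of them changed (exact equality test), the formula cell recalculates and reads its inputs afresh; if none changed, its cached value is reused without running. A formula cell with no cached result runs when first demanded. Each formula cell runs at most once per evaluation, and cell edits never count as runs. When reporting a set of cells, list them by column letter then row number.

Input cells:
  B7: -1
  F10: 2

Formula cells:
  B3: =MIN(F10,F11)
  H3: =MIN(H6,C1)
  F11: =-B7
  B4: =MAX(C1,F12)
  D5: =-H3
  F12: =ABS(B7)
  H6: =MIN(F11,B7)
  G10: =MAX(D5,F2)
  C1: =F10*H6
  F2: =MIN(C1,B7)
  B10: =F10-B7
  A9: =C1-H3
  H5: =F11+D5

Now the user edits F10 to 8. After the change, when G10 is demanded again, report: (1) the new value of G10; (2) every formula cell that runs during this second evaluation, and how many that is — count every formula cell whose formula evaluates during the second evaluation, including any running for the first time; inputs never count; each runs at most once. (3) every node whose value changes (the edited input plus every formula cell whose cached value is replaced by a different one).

Initial pass — values computed on the first demand:
  F11 = -(-1) = 1
  H6 = MIN(1, -1) = -1
  C1 = 2 * -1 = -2
  F2 = MIN(-2, -1) = -2
  H3 = MIN(-1, -2) = -2
  D5 = -(-2) = 2
  G10 = MAX(2, -2) = 2

Second demand — change propagation:
  C1: re-runs because F10 2->8; new result -8.
  F2: re-runs because C1 -2->-8; new result -8.
  H3: re-runs because C1 -2->-8; new result -8.
  D5: re-runs because H3 -2->-8; new result 8.
  G10: re-runs because D5 2->8; F2 -2->-8; new result 8.

G10 now evaluates to 8.
Run set: C1, D5, F2, G10, H3 (5 run).
Changed values: C1, D5, F2, F10, G10, H3.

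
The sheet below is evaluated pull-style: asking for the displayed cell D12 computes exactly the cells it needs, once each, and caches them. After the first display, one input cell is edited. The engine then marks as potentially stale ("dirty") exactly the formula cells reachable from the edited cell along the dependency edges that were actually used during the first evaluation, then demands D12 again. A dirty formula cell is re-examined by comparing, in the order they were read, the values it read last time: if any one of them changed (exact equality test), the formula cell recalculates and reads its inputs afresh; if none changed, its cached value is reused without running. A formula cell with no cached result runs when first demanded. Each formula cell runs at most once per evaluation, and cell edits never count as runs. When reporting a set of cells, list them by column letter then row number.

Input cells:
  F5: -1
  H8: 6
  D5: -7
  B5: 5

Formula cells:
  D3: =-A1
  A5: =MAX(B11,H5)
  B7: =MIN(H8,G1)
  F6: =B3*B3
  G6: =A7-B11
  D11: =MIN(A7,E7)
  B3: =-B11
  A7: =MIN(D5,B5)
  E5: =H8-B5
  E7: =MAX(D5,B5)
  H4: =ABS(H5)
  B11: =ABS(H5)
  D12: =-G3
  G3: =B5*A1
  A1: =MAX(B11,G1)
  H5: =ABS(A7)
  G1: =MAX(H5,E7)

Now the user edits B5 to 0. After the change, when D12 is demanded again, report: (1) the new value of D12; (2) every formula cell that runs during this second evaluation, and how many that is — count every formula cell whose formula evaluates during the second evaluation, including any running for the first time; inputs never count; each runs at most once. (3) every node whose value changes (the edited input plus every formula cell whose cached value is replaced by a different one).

Demanding D12 again yields 0.
5 formula cells run: A7, D12, E7, G1, G3.
The nodes whose values change: B5, D12, E7, G3.
Note where the cutoff bites: H5 is checked, finds nothing changed, and keeps its cache.

First demand of the output computes:
  A7 = MIN(-7, 5) = -7
  E7 = MAX(-7, 5) = 5
  H5 = ABS(-7) = 7
  B11 = ABS(7) = 7
  G1 = MAX(7, 5) = 7
  A1 = MAX(7, 7) = 7
  G3 = 5 * 7 = 35
  D12 = -(35) = -35

After the edit, cleaning proceeds:
  A7: a read changed (B5 5->0) — executes, giving -7 — identical to its old value.
  E7: a read changed (B5 5->0) — executes, giving 0.
  H5: dirty, but its reads are unchanged (A7 unchanged); cached 7 stands.
  B11: dirty, but its reads are unchanged (H5 unchanged); cached 7 stands.
  G1: a read changed (E7 5->0) — executes, giving 7 — identical to its old value.
  A1: dirty, but its reads are unchanged (B11 unchanged, G1 unchanged); cached 7 stands.
  G3: a read changed (B5 5->0) — executes, giving 0.
  D12: a read changed (G3 35->0) — executes, giving 0.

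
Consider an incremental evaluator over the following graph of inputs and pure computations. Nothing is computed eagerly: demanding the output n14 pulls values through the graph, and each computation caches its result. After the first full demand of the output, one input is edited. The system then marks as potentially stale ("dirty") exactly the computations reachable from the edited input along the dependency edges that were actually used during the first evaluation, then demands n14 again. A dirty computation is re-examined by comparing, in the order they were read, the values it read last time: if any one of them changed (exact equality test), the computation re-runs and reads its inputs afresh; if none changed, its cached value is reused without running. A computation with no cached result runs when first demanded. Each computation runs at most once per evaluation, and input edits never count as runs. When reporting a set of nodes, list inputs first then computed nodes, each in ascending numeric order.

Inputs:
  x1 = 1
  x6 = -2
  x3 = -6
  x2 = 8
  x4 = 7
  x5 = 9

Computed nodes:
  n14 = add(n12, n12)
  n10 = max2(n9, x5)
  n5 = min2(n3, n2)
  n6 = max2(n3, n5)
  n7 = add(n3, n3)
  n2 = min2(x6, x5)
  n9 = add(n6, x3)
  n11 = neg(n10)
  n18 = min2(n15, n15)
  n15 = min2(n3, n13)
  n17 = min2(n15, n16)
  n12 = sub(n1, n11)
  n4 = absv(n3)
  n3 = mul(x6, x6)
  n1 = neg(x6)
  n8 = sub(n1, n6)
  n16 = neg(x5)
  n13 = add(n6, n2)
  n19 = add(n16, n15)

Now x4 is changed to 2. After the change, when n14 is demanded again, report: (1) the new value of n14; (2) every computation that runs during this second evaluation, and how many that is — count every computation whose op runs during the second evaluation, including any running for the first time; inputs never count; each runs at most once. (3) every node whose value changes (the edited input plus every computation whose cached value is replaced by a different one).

Initial pass — values computed on the first demand:
  n1 = neg(-2) = 2
  n2 = min2(-2, 9) = -2
  n3 = mul(-2, -2) = 4
  n5 = min2(4, -2) = -2
  n6 = max2(4, -2) = 4
  n9 = add(4, -6) = -2
  n10 = max2(-2, 9) = 9
  n11 = neg(9) = -9
  n12 = sub(2, -9) = 11
  n14 = add(11, 11) = 22

Second demand — change propagation:
  no demanded computation ever read x4, so the edit dirties nothing and nothing runs.

The important point: nothing the output needs ever reads x4, so the edit is invisible to it.

n14 now evaluates to 22.
Run set: none (0 run).
Changed values: x4.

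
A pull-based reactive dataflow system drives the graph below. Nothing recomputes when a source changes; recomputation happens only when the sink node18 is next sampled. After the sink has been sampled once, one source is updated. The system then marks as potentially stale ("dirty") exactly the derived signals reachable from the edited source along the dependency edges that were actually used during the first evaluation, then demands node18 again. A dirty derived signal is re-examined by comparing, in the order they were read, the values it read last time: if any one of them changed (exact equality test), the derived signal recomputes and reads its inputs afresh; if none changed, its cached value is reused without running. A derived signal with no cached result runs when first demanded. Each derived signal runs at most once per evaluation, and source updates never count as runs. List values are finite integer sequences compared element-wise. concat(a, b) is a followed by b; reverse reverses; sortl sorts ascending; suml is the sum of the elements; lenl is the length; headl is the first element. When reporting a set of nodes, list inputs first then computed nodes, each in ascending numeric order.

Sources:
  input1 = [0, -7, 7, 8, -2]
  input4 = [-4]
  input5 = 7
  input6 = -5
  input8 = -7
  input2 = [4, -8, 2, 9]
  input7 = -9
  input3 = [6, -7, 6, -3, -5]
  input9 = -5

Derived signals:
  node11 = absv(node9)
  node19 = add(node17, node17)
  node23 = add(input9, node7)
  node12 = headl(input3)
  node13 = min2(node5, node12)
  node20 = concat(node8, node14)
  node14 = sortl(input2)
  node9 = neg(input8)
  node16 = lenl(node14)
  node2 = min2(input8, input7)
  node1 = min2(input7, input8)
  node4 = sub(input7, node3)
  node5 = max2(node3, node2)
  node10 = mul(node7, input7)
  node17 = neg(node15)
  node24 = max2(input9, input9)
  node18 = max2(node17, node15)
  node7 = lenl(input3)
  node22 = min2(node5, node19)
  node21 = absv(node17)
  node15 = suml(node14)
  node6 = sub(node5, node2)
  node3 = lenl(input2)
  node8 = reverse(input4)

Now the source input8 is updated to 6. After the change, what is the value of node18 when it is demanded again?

New value of node18: 7.
Key observation: input8 is never demanded by the output, so the edit triggers no recomputation at all.

First evaluation (everything demanded from the output):
  node14 = sortl([4, -8, 2, 9]) = [-8, 2, 4, 9]
  node15 = suml([-8, 2, 4, 9]) = 7
  node17 = neg(7) = -7
  node18 = max2(-7, 7) = 7

Propagation after the edit:
  input8 feeds no computation that the output demands — nothing is marked dirty and nothing runs.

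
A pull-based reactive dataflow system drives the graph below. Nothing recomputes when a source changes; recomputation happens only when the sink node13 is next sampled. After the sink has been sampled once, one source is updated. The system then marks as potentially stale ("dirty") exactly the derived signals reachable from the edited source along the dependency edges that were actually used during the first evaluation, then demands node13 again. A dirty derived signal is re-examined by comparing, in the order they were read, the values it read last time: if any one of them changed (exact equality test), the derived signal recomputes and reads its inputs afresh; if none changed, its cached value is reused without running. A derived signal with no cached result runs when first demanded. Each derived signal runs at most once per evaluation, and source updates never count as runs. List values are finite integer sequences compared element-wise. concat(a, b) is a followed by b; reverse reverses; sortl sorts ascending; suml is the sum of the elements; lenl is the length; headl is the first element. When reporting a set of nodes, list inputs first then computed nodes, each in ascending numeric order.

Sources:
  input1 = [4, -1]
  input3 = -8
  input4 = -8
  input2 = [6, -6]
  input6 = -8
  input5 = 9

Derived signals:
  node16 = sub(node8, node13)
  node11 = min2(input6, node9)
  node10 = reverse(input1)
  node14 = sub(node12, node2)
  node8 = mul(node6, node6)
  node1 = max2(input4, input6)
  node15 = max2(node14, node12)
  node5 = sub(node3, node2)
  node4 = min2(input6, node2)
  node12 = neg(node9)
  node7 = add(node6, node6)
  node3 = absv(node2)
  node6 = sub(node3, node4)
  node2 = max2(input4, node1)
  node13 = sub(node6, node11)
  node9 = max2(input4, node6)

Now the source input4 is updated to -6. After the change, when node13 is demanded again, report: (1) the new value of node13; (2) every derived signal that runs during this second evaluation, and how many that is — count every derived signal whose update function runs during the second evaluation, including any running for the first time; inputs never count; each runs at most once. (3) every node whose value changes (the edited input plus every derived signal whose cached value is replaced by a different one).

New value of node13: 22.
Derived signals that run: node1, node2, node3, node4, node6, node9, node11, node13 — 8 in total.
Values that change: input4, node1, node2, node3, node6, node9, node13.

First evaluation (everything demanded from the output):
  node1 = max2(-8, -8) = -8
  node2 = max2(-8, -8) = -8
  node3 = absv(-8) = 8
  node4 = min2(-8, -8) = -8
  node6 = sub(8, -8) = 16
  node9 = max2(-8, 16) = 16
  node11 = min2(-8, 16) = -8
  node13 = sub(16, -8) = 24

Propagation after the edit:
  node1: runs — input4 -8->-6; result -6.
  node2: runs — input4 -8->-6; node1 -8->-6; result -6.
  node3: runs — node2 -8->-6; result 6.
  node4: runs — node2 -8->-6; result -8 (same value as before).
  node6: runs — node3 8->6; result 14.
  node9: runs — input4 -8->-6; node6 16->14; result 14.
  node11: runs — node9 16->14; result -8 (same value as before).
  node13: runs — node6 16->14; result 22.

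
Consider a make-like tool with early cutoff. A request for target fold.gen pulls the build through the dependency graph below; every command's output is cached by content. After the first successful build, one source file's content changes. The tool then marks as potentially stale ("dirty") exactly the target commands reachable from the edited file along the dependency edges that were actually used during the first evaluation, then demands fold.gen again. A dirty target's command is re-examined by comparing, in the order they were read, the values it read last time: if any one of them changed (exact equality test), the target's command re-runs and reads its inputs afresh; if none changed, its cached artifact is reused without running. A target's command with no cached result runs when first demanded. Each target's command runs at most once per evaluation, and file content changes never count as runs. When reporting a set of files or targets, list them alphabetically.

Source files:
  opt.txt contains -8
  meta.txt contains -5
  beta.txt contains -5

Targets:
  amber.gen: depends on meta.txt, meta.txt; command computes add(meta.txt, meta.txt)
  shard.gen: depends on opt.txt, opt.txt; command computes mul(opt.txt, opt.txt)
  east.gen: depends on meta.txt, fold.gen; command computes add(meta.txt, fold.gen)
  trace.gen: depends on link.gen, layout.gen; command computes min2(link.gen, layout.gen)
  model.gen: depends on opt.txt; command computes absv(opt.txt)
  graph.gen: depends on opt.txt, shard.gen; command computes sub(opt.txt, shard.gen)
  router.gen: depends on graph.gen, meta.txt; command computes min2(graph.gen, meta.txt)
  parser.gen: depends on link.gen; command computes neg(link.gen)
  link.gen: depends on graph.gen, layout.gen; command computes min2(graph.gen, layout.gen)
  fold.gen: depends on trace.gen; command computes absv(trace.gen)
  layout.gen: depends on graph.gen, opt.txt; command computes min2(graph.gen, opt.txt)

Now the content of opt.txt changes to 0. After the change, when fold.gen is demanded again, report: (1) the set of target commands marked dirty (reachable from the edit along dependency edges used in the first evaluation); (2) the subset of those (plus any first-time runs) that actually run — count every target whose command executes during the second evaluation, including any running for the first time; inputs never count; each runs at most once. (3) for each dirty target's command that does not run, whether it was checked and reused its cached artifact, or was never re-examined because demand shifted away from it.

The edit dirties: fold.gen, graph.gen, layout.gen, link.gen, shard.gen, trace.gen.
6 target commands run: fold.gen, graph.gen, layout.gen, link.gen, shard.gen, trace.gen.
No dirty target's command escaped a run.

First demand of the output computes:
  shard.gen = mul(-8, -8) = 64
  graph.gen = sub(-8, 64) = -72
  layout.gen = min2(-72, -8) = -72
  link.gen = min2(-72, -72) = -72
  trace.gen = min2(-72, -72) = -72
  fold.gen = absv(-72) = 72

After the edit, cleaning proceeds:
  shard.gen: a read changed (opt.txt -8->0; opt.txt -8->0) — executes, giving 0.
  graph.gen: a read changed (opt.txt -8->0; shard.gen 64->0) — executes, giving 0.
  layout.gen: a read changed (graph.gen -72->0; opt.txt -8->0) — executes, giving 0.
  link.gen: a read changed (graph.gen -72->0; layout.gen -72->0) — executes, giving 0.
  trace.gen: a read changed (link.gen -72->0; layout.gen -72->0) — executes, giving 0.
  fold.gen: a read changed (trace.gen -72->0) — executes, giving 0.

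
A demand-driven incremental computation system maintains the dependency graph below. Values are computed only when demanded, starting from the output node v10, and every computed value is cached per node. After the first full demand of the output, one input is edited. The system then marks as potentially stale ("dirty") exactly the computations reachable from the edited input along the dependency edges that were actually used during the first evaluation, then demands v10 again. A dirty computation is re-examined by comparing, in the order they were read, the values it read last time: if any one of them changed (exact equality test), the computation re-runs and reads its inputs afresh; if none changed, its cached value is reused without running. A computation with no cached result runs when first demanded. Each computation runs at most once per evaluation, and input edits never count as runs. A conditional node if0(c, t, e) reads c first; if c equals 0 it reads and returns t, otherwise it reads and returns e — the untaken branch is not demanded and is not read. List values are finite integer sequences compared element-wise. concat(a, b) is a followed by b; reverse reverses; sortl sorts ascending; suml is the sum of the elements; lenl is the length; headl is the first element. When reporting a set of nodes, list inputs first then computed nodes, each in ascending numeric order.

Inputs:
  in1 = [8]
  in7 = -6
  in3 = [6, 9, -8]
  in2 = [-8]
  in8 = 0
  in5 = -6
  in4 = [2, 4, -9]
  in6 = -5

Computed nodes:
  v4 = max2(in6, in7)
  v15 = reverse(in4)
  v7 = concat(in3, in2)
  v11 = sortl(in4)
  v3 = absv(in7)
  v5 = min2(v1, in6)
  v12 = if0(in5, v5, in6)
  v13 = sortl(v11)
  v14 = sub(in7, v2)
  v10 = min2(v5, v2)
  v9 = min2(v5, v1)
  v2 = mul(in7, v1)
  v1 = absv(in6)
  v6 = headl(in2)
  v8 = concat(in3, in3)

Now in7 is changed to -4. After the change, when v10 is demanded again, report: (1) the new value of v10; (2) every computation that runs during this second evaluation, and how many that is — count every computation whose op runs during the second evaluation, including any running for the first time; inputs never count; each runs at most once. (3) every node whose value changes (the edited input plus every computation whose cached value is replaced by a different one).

First evaluation (everything demanded from the output):
  v1 = absv(-5) = 5
  v2 = mul(-6, 5) = -30
  v5 = min2(5, -5) = -5
  v10 = min2(-5, -30) = -30

Propagation after the edit:
  v2: runs — in7 -6->-4; result -20.
  v10: runs — v2 -30->-20; result -20.

New value of v10: -20.
Computations that run: v2, v10 — 2 in total.
Values that change: in7, v2, v10.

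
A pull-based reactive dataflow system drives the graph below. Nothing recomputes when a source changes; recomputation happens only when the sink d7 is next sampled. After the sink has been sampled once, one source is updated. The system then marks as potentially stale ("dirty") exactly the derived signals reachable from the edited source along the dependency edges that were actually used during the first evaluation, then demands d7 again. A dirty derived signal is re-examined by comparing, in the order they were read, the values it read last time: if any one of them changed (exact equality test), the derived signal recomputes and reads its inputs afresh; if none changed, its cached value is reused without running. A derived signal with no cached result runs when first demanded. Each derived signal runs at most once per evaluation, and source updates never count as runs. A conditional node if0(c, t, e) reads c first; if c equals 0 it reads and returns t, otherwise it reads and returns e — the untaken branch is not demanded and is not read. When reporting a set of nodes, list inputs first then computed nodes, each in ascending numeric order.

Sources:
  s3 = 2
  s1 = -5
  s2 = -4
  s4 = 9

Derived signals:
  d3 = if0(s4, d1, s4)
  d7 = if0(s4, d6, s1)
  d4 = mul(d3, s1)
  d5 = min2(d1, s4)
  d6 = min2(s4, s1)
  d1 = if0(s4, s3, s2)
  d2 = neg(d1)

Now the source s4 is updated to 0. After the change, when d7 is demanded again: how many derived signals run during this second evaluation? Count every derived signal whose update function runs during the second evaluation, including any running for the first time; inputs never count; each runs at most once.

First evaluation (everything demanded from the output):
  d7 = if0(s4=9 -> else branch s1) = -5

Propagation after the edit:
  d6: demanded for the first time — runs, produces -5.
  d7: runs — s4 9->0; result -5 (same value as before).

Key observation: a condition flipped, so demand reaches new nodes — d6 runs for the first time.

Derived signals that run: d6, d7 — 2 in total.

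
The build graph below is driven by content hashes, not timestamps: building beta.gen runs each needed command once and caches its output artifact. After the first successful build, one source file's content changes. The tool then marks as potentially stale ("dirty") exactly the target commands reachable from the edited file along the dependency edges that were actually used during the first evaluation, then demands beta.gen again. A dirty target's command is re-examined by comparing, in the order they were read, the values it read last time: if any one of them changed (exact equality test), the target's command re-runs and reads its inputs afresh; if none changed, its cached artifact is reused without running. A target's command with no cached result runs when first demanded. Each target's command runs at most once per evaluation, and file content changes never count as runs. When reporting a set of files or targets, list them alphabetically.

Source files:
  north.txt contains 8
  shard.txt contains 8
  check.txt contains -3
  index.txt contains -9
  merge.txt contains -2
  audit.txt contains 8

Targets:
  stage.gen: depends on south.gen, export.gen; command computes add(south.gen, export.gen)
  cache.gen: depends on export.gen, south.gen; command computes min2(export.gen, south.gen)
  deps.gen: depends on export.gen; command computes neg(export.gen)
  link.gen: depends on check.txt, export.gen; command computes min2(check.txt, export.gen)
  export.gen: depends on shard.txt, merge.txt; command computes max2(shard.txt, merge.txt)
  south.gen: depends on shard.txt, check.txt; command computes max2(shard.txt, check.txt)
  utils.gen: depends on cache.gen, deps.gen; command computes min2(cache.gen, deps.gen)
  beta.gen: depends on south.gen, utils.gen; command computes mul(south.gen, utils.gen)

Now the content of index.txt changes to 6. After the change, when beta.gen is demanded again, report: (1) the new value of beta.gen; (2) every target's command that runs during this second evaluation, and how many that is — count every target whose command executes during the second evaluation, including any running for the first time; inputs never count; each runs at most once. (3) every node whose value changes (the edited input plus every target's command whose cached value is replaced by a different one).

beta.gen now evaluates to -64.
Run set: none (0 run).
Changed values: index.txt.
The important point: nothing the output needs ever reads index.txt, so the edit is invisible to it.

Initial pass — values computed on the first demand:
  export.gen = max2(8, -2) = 8
  deps.gen = neg(8) = -8
  south.gen = max2(8, -3) = 8
  cache.gen = min2(8, 8) = 8
  utils.gen = min2(8, -8) = -8
  beta.gen = mul(8, -8) = -64

Second demand — change propagation:
  no demanded computation ever read index.txt, so the edit dirties nothing and nothing runs.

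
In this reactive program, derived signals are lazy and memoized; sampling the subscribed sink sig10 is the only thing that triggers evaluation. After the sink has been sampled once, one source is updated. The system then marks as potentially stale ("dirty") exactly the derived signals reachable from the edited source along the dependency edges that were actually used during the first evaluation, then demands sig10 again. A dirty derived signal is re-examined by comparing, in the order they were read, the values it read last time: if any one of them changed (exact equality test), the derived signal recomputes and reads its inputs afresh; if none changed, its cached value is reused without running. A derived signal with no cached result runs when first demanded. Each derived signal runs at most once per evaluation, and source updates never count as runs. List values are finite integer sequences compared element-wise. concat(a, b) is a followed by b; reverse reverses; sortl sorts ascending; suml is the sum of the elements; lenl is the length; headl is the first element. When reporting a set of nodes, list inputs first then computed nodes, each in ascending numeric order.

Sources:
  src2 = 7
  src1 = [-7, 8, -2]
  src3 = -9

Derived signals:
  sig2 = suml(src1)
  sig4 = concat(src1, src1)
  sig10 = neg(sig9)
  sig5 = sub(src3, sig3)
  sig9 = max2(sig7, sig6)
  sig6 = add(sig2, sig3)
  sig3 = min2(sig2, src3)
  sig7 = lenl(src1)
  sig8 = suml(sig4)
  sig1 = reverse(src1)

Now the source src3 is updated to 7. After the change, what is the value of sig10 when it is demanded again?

Demanding sig10 again yields -3.
Note the absorption at sig9: it re-runs yet its value is the same, leaving the output's value untouched.

First demand of the output computes:
  sig2 = suml([-7, 8, -2]) = -1
  sig3 = min2(-1, -9) = -9
  sig6 = add(-1, -9) = -10
  sig7 = lenl([-7, 8, -2]) = 3
  sig9 = max2(3, -10) = 3
  sig10 = neg(3) = -3

After the edit, cleaning proceeds:
  sig3: a read changed (src3 -9->7) — executes, giving -1.
  sig6: a read changed (sig3 -9->-1) — executes, giving -2.
  sig9: a read changed (sig6 -10->-2) — executes, giving 3 — identical to its old value.
  sig10: dirty, but its reads are unchanged (sig9 unchanged); cached -3 stands.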